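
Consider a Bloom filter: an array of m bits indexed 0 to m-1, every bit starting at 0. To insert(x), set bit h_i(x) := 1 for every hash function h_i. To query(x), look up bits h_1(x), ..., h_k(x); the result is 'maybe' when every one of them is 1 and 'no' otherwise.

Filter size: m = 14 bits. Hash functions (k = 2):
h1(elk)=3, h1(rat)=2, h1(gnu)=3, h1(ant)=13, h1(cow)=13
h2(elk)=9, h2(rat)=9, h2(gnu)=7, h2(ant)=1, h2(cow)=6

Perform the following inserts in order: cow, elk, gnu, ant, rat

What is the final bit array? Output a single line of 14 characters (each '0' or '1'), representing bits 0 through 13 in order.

Start: bits=00000000000000
After insert 'cow': sets bits 6 13 -> bits=00000010000001
After insert 'elk': sets bits 3 9 -> bits=00010010010001
After insert 'gnu': sets bits 3 7 -> bits=00010011010001
After insert 'ant': sets bits 1 13 -> bits=01010011010001
After insert 'rat': sets bits 2 9 -> bits=01110011010001

Answer: 01110011010001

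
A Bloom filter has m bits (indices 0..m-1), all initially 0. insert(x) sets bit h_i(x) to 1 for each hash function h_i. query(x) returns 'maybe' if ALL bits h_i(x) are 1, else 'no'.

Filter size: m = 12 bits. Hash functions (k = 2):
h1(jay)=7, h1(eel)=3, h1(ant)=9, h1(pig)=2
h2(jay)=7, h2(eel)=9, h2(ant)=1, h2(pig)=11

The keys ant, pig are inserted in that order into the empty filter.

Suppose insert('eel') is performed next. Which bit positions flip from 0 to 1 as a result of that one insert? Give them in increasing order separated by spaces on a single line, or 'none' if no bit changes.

Answer: 3

Derivation:
Start: bits=000000000000
After insert 'ant': sets bits 1 9 -> bits=010000000100
After insert 'pig': sets bits 2 11 -> bits=011000000101
insert 'eel' would touch bits 3 9; currently bit3=0, bit9=1
Bits that are 0 among those (would change 0->1): 3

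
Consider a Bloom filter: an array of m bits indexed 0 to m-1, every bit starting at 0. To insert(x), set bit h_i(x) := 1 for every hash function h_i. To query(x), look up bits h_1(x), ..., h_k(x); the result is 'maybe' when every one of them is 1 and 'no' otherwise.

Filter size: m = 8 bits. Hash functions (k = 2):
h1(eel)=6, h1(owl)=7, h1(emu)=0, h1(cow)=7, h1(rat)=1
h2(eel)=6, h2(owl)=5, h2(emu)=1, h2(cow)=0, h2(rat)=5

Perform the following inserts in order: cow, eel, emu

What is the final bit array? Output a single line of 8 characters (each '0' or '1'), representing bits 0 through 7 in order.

Start: bits=00000000
After insert 'cow': sets bits 0 7 -> bits=10000001
After insert 'eel': sets bits 6 -> bits=10000011
After insert 'emu': sets bits 0 1 -> bits=11000011

Answer: 11000011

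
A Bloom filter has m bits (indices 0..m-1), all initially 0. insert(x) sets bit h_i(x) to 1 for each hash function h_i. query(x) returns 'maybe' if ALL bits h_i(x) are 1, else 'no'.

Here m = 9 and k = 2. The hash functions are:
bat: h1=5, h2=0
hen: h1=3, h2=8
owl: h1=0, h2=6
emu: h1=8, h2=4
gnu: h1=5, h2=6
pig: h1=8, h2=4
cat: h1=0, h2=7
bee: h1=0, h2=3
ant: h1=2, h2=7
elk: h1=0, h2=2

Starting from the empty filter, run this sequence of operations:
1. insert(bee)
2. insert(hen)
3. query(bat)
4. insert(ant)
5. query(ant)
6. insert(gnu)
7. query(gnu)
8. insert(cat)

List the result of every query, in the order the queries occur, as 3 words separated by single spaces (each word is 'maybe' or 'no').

Answer: no maybe maybe

Derivation:
Start: bits=000000000
Op 1: insert bee -> sets bits 0 3 -> bits=100100000
Op 2: insert hen -> sets bits 3 8 -> bits=100100001
Op 3: query bat -> checks bit0=1, bit5=0 (has a 0) -> no
Op 4: insert ant -> sets bits 2 7 -> bits=101100011
Op 5: query ant -> checks bit2=1, bit7=1 (all 1) -> maybe
Op 6: insert gnu -> sets bits 5 6 -> bits=101101111
Op 7: query gnu -> checks bit5=1, bit6=1 (all 1) -> maybe
Op 8: insert cat -> sets bits 0 7 -> bits=101101111
Query results in order: no maybe maybe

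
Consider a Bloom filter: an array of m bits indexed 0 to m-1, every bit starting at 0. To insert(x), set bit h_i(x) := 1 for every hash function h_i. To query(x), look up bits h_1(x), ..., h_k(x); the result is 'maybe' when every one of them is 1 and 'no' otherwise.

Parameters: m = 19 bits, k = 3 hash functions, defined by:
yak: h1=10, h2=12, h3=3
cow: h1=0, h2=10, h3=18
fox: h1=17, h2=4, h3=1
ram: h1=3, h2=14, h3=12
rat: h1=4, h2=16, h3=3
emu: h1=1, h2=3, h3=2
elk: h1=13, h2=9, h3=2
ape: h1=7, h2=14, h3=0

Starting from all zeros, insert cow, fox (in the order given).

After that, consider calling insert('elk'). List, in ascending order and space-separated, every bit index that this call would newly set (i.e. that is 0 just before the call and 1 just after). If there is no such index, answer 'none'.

Answer: 2 9 13

Derivation:
Start: bits=0000000000000000000
After insert 'cow': sets bits 0 10 18 -> bits=1000000000100000001
After insert 'fox': sets bits 1 4 17 -> bits=1100100000100000011
insert 'elk' would touch bits 2 9 13; currently bit2=0, bit9=0, bit13=0
Bits that are 0 among those (would change 0->1): 2 9 13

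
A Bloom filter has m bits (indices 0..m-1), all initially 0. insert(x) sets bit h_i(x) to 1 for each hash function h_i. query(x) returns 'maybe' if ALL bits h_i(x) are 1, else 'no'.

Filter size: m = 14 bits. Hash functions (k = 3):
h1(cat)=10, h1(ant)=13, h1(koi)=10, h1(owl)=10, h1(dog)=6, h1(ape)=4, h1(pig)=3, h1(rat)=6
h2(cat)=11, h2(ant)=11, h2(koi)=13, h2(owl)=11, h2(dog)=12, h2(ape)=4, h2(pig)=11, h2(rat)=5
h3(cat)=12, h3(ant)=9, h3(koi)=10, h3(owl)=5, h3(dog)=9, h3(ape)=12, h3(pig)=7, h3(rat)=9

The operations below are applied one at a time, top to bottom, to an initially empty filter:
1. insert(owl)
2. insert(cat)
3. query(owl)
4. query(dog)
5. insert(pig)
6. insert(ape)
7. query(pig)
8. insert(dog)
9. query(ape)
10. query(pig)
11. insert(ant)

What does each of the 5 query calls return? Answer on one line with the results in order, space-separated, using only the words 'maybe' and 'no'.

Start: bits=00000000000000
Op 1: insert owl -> sets bits 5 10 11 -> bits=00000100001100
Op 2: insert cat -> sets bits 10 11 12 -> bits=00000100001110
Op 3: query owl -> checks bit5=1, bit10=1, bit11=1 (all 1) -> maybe
Op 4: query dog -> checks bit6=0, bit9=0, bit12=1 (has a 0) -> no
Op 5: insert pig -> sets bits 3 7 11 -> bits=00010101001110
Op 6: insert ape -> sets bits 4 12 -> bits=00011101001110
Op 7: query pig -> checks bit3=1, bit7=1, bit11=1 (all 1) -> maybe
Op 8: insert dog -> sets bits 6 9 12 -> bits=00011111011110
Op 9: query ape -> checks bit4=1, bit12=1 (all 1) -> maybe
Op 10: query pig -> checks bit3=1, bit7=1, bit11=1 (all 1) -> maybe
Op 11: insert ant -> sets bits 9 11 13 -> bits=00011111011111
Query results in order: maybe no maybe maybe maybe

Answer: maybe no maybe maybe maybe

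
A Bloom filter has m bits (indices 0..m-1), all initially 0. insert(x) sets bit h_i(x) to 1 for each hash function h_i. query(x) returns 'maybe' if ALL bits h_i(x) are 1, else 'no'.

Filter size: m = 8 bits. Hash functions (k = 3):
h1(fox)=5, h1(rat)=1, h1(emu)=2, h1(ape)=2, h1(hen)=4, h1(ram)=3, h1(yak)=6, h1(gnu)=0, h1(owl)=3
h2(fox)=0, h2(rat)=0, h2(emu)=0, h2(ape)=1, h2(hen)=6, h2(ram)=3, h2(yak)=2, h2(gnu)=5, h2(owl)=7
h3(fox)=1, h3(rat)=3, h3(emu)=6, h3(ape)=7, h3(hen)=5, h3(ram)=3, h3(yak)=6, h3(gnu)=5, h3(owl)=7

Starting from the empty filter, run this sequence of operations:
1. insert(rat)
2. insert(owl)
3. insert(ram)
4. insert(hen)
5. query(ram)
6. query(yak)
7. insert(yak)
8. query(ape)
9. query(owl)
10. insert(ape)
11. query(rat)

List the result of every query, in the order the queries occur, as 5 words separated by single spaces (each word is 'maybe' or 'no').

Answer: maybe no maybe maybe maybe

Derivation:
Start: bits=00000000
Op 1: insert rat -> sets bits 0 1 3 -> bits=11010000
Op 2: insert owl -> sets bits 3 7 -> bits=11010001
Op 3: insert ram -> sets bits 3 -> bits=11010001
Op 4: insert hen -> sets bits 4 5 6 -> bits=11011111
Op 5: query ram -> checks bit3=1 (all 1) -> maybe
Op 6: query yak -> checks bit2=0, bit6=1 (has a 0) -> no
Op 7: insert yak -> sets bits 2 6 -> bits=11111111
Op 8: query ape -> checks bit1=1, bit2=1, bit7=1 (all 1) -> maybe
Op 9: query owl -> checks bit3=1, bit7=1 (all 1) -> maybe
Op 10: insert ape -> sets bits 1 2 7 -> bits=11111111
Op 11: query rat -> checks bit0=1, bit1=1, bit3=1 (all 1) -> maybe
Query results in order: maybe no maybe maybe maybe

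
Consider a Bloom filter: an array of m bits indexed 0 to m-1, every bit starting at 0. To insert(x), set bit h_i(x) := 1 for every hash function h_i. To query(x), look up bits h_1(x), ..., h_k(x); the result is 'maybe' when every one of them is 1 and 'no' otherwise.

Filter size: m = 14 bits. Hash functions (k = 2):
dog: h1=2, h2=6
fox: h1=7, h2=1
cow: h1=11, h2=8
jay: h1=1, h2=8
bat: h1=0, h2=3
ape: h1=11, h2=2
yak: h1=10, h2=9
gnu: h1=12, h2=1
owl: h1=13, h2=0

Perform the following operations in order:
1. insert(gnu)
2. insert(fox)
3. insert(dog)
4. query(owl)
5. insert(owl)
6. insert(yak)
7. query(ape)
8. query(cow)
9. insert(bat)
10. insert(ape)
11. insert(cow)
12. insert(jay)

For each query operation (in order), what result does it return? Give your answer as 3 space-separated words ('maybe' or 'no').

Start: bits=00000000000000
Op 1: insert gnu -> sets bits 1 12 -> bits=01000000000010
Op 2: insert fox -> sets bits 1 7 -> bits=01000001000010
Op 3: insert dog -> sets bits 2 6 -> bits=01100011000010
Op 4: query owl -> checks bit0=0, bit13=0 (has a 0) -> no
Op 5: insert owl -> sets bits 0 13 -> bits=11100011000011
Op 6: insert yak -> sets bits 9 10 -> bits=11100011011011
Op 7: query ape -> checks bit2=1, bit11=0 (has a 0) -> no
Op 8: query cow -> checks bit8=0, bit11=0 (has a 0) -> no
Op 9: insert bat -> sets bits 0 3 -> bits=11110011011011
Op 10: insert ape -> sets bits 2 11 -> bits=11110011011111
Op 11: insert cow -> sets bits 8 11 -> bits=11110011111111
Op 12: insert jay -> sets bits 1 8 -> bits=11110011111111
Query results in order: no no no

Answer: no no no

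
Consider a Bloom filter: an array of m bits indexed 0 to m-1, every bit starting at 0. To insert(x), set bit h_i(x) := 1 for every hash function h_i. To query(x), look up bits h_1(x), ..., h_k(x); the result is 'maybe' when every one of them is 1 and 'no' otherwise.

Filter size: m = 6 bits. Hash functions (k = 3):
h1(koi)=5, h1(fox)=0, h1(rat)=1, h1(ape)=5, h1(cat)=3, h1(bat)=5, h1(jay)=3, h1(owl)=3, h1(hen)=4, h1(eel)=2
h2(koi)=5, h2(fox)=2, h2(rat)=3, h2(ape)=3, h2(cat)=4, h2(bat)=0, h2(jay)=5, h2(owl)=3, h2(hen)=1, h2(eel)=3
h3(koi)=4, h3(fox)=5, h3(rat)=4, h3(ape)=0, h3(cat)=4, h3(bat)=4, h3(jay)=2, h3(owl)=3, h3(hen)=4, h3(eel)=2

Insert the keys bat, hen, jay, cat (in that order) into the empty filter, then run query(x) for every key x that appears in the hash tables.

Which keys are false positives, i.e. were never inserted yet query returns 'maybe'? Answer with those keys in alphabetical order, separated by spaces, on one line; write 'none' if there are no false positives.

Answer: ape eel fox koi owl rat

Derivation:
Start: bits=000000
After insert 'bat': sets bits 0 4 5 -> bits=100011
After insert 'hen': sets bits 1 4 -> bits=110011
After insert 'jay': sets bits 2 3 5 -> bits=111111
After insert 'cat': sets bits 3 4 -> bits=111111
Not inserted: ape eel fox koi owl rat — query each against bits=111111:
query ape: checks bit0=1, bit3=1, bit5=1 (all 1) -> maybe => FALSE POSITIVE
query eel: checks bit2=1, bit3=1 (all 1) -> maybe => FALSE POSITIVE
query fox: checks bit0=1, bit2=1, bit5=1 (all 1) -> maybe => FALSE POSITIVE
query koi: checks bit4=1, bit5=1 (all 1) -> maybe => FALSE POSITIVE
query owl: checks bit3=1 (all 1) -> maybe => FALSE POSITIVE
query rat: checks bit1=1, bit3=1, bit4=1 (all 1) -> maybe => FALSE POSITIVE
False positives (alphabetical): ape eel fox koi owl rat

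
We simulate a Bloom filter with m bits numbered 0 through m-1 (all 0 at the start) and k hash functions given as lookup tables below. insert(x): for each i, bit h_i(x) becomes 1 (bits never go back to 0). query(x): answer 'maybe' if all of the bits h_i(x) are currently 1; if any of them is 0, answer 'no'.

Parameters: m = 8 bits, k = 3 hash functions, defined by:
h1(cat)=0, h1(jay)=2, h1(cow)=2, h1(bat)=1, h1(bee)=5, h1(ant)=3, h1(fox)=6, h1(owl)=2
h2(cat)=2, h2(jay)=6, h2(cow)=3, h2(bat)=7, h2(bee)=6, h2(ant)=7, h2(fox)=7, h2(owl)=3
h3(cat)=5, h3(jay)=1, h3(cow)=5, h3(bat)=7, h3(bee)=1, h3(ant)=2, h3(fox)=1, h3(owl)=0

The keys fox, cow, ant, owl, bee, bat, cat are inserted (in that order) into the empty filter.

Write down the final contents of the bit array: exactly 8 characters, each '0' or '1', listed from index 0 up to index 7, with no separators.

Answer: 11110111

Derivation:
Start: bits=00000000
After insert 'fox': sets bits 1 6 7 -> bits=01000011
After insert 'cow': sets bits 2 3 5 -> bits=01110111
After insert 'ant': sets bits 2 3 7 -> bits=01110111
After insert 'owl': sets bits 0 2 3 -> bits=11110111
After insert 'bee': sets bits 1 5 6 -> bits=11110111
After insert 'bat': sets bits 1 7 -> bits=11110111
After insert 'cat': sets bits 0 2 5 -> bits=11110111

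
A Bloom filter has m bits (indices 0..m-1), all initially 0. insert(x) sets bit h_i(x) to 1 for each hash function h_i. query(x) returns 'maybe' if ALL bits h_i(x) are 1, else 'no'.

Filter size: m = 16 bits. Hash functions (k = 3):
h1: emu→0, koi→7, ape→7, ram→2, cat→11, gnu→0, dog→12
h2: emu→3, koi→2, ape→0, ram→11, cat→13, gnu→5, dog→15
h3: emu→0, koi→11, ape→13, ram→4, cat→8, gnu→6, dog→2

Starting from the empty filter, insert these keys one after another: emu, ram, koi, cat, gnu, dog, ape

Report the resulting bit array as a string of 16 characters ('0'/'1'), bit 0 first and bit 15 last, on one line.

Start: bits=0000000000000000
After insert 'emu': sets bits 0 3 -> bits=1001000000000000
After insert 'ram': sets bits 2 4 11 -> bits=1011100000010000
After insert 'koi': sets bits 2 7 11 -> bits=1011100100010000
After insert 'cat': sets bits 8 11 13 -> bits=1011100110010100
After insert 'gnu': sets bits 0 5 6 -> bits=1011111110010100
After insert 'dog': sets bits 2 12 15 -> bits=1011111110011101
After insert 'ape': sets bits 0 7 13 -> bits=1011111110011101

Answer: 1011111110011101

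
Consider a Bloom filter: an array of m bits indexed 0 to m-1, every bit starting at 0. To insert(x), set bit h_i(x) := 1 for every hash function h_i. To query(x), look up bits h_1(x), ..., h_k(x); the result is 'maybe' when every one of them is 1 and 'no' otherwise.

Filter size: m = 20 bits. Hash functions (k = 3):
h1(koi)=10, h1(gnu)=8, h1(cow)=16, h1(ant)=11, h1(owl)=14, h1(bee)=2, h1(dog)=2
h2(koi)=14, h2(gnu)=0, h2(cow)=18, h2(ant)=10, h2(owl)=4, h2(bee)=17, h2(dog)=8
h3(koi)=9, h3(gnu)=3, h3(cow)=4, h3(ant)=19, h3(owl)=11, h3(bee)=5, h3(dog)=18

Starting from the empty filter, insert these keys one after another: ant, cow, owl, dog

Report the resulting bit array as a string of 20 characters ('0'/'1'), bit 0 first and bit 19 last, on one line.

Answer: 00101000101100101011

Derivation:
Start: bits=00000000000000000000
After insert 'ant': sets bits 10 11 19 -> bits=00000000001100000001
After insert 'cow': sets bits 4 16 18 -> bits=00001000001100001011
After insert 'owl': sets bits 4 11 14 -> bits=00001000001100101011
After insert 'dog': sets bits 2 8 18 -> bits=00101000101100101011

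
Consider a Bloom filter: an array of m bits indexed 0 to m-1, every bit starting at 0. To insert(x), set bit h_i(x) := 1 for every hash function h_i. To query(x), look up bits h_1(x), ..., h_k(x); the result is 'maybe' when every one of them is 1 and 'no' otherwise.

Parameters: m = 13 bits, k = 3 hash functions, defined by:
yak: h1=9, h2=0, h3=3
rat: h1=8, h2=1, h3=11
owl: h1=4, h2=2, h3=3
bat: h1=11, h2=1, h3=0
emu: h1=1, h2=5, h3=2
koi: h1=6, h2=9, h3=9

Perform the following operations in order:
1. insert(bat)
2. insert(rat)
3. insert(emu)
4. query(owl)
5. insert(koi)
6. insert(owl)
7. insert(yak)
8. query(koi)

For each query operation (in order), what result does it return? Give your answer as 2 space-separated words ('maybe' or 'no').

Start: bits=0000000000000
Op 1: insert bat -> sets bits 0 1 11 -> bits=1100000000010
Op 2: insert rat -> sets bits 1 8 11 -> bits=1100000010010
Op 3: insert emu -> sets bits 1 2 5 -> bits=1110010010010
Op 4: query owl -> checks bit2=1, bit3=0, bit4=0 (has a 0) -> no
Op 5: insert koi -> sets bits 6 9 -> bits=1110011011010
Op 6: insert owl -> sets bits 2 3 4 -> bits=1111111011010
Op 7: insert yak -> sets bits 0 3 9 -> bits=1111111011010
Op 8: query koi -> checks bit6=1, bit9=1 (all 1) -> maybe
Query results in order: no maybe

Answer: no maybe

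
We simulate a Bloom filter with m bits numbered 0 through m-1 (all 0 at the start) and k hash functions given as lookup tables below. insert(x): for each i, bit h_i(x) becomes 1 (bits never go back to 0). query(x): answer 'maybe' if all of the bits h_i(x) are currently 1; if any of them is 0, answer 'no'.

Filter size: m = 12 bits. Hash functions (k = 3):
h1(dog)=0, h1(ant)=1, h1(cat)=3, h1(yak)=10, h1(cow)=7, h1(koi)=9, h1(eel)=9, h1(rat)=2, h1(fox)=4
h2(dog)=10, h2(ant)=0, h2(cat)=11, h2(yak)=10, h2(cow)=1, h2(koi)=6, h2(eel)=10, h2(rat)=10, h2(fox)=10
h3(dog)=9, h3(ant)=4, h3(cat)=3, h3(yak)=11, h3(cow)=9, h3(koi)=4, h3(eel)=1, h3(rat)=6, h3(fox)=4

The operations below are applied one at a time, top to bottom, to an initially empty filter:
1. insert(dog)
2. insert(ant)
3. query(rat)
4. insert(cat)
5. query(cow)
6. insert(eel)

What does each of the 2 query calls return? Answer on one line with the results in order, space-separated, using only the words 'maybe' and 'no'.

Answer: no no

Derivation:
Start: bits=000000000000
Op 1: insert dog -> sets bits 0 9 10 -> bits=100000000110
Op 2: insert ant -> sets bits 0 1 4 -> bits=110010000110
Op 3: query rat -> checks bit2=0, bit6=0, bit10=1 (has a 0) -> no
Op 4: insert cat -> sets bits 3 11 -> bits=110110000111
Op 5: query cow -> checks bit1=1, bit7=0, bit9=1 (has a 0) -> no
Op 6: insert eel -> sets bits 1 9 10 -> bits=110110000111
Query results in order: no no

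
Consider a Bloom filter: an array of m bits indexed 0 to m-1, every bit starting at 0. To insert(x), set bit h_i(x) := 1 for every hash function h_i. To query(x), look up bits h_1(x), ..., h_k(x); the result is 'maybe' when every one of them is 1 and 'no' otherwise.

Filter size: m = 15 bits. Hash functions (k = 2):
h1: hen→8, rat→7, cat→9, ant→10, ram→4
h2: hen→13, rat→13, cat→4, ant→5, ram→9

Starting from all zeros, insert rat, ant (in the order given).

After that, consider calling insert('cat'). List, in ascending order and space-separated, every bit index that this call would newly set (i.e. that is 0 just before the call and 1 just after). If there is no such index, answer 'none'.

Answer: 4 9

Derivation:
Start: bits=000000000000000
After insert 'rat': sets bits 7 13 -> bits=000000010000010
After insert 'ant': sets bits 5 10 -> bits=000001010010010
insert 'cat' would touch bits 4 9; currently bit4=0, bit9=0
Bits that are 0 among those (would change 0->1): 4 9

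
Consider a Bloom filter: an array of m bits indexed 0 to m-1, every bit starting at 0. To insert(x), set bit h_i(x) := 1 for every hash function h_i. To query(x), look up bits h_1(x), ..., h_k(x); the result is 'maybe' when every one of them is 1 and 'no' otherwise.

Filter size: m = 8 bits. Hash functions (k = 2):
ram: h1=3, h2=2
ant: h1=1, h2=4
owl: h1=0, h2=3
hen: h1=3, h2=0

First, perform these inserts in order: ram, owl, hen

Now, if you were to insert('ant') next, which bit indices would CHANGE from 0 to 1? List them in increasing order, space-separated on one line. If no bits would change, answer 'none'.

Answer: 1 4

Derivation:
Start: bits=00000000
After insert 'ram': sets bits 2 3 -> bits=00110000
After insert 'owl': sets bits 0 3 -> bits=10110000
After insert 'hen': sets bits 0 3 -> bits=10110000
insert 'ant' would touch bits 1 4; currently bit1=0, bit4=0
Bits that are 0 among those (would change 0->1): 1 4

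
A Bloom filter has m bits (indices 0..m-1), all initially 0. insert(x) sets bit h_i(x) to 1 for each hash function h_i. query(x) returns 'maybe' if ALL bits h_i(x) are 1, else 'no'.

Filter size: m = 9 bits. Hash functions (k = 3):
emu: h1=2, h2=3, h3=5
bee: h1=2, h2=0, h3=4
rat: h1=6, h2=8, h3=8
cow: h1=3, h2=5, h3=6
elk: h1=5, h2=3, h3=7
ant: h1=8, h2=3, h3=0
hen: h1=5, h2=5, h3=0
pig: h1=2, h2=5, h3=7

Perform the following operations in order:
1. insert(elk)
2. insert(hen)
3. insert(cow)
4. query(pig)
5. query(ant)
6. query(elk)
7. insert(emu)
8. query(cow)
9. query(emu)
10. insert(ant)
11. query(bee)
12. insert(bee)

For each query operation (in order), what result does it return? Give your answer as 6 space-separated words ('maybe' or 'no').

Start: bits=000000000
Op 1: insert elk -> sets bits 3 5 7 -> bits=000101010
Op 2: insert hen -> sets bits 0 5 -> bits=100101010
Op 3: insert cow -> sets bits 3 5 6 -> bits=100101110
Op 4: query pig -> checks bit2=0, bit5=1, bit7=1 (has a 0) -> no
Op 5: query ant -> checks bit0=1, bit3=1, bit8=0 (has a 0) -> no
Op 6: query elk -> checks bit3=1, bit5=1, bit7=1 (all 1) -> maybe
Op 7: insert emu -> sets bits 2 3 5 -> bits=101101110
Op 8: query cow -> checks bit3=1, bit5=1, bit6=1 (all 1) -> maybe
Op 9: query emu -> checks bit2=1, bit3=1, bit5=1 (all 1) -> maybe
Op 10: insert ant -> sets bits 0 3 8 -> bits=101101111
Op 11: query bee -> checks bit0=1, bit2=1, bit4=0 (has a 0) -> no
Op 12: insert bee -> sets bits 0 2 4 -> bits=101111111
Query results in order: no no maybe maybe maybe no

Answer: no no maybe maybe maybe no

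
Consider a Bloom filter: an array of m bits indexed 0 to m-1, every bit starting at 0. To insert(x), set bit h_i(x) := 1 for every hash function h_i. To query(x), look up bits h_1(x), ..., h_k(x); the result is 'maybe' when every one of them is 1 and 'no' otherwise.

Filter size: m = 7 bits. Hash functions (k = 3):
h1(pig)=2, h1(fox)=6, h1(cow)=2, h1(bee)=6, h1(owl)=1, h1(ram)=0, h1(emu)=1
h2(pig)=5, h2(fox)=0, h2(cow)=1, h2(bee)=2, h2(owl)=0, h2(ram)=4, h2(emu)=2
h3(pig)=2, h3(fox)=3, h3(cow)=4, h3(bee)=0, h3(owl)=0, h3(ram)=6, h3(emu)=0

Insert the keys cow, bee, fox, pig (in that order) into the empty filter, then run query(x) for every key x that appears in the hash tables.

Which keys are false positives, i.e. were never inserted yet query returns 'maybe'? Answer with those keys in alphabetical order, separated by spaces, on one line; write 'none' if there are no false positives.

Answer: emu owl ram

Derivation:
Start: bits=0000000
After insert 'cow': sets bits 1 2 4 -> bits=0110100
After insert 'bee': sets bits 0 2 6 -> bits=1110101
After insert 'fox': sets bits 0 3 6 -> bits=1111101
After insert 'pig': sets bits 2 5 -> bits=1111111
Not inserted: emu owl ram — query each against bits=1111111:
query emu: checks bit0=1, bit1=1, bit2=1 (all 1) -> maybe => FALSE POSITIVE
query owl: checks bit0=1, bit1=1 (all 1) -> maybe => FALSE POSITIVE
query ram: checks bit0=1, bit4=1, bit6=1 (all 1) -> maybe => FALSE POSITIVE
False positives (alphabetical): emu owl ram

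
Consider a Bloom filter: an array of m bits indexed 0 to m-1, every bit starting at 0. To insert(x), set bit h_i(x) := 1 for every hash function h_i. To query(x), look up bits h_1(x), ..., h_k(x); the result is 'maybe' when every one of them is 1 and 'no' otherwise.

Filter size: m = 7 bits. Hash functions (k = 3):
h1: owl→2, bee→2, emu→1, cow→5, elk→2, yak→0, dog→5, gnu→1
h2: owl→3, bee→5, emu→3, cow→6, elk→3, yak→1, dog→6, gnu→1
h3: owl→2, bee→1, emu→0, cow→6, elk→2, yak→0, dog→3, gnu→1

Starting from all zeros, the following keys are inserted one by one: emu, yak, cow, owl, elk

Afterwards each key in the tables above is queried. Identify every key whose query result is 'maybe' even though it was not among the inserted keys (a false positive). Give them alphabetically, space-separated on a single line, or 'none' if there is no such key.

Start: bits=0000000
After insert 'emu': sets bits 0 1 3 -> bits=1101000
After insert 'yak': sets bits 0 1 -> bits=1101000
After insert 'cow': sets bits 5 6 -> bits=1101011
After insert 'owl': sets bits 2 3 -> bits=1111011
After insert 'elk': sets bits 2 3 -> bits=1111011
Not inserted: bee dog gnu — query each against bits=1111011:
query bee: checks bit1=1, bit2=1, bit5=1 (all 1) -> maybe => FALSE POSITIVE
query dog: checks bit3=1, bit5=1, bit6=1 (all 1) -> maybe => FALSE POSITIVE
query gnu: checks bit1=1 (all 1) -> maybe => FALSE POSITIVE
False positives (alphabetical): bee dog gnu

Answer: bee dog gnu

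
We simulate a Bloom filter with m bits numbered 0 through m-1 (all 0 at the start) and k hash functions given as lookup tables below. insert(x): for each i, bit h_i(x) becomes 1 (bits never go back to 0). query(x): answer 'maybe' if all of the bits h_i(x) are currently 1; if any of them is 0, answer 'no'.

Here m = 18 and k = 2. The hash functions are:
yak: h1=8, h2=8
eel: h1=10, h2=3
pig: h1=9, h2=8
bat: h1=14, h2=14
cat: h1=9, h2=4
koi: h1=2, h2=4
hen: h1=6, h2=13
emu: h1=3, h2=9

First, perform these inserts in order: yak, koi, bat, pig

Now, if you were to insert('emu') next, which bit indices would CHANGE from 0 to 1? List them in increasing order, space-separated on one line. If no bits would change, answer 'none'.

Start: bits=000000000000000000
After insert 'yak': sets bits 8 -> bits=000000001000000000
After insert 'koi': sets bits 2 4 -> bits=001010001000000000
After insert 'bat': sets bits 14 -> bits=001010001000001000
After insert 'pig': sets bits 8 9 -> bits=001010001100001000
insert 'emu' would touch bits 3 9; currently bit3=0, bit9=1
Bits that are 0 among those (would change 0->1): 3

Answer: 3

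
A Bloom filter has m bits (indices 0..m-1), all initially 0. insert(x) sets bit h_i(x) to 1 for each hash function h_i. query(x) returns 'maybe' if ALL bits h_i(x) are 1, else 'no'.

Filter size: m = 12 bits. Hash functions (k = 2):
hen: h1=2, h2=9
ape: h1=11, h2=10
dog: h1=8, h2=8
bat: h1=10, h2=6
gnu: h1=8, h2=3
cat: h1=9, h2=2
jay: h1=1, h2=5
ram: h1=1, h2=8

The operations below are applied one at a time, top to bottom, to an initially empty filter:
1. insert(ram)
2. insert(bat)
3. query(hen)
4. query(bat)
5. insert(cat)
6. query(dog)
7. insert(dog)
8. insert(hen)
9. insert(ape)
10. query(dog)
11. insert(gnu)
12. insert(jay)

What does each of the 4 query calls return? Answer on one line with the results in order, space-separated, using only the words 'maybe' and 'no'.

Answer: no maybe maybe maybe

Derivation:
Start: bits=000000000000
Op 1: insert ram -> sets bits 1 8 -> bits=010000001000
Op 2: insert bat -> sets bits 6 10 -> bits=010000101010
Op 3: query hen -> checks bit2=0, bit9=0 (has a 0) -> no
Op 4: query bat -> checks bit6=1, bit10=1 (all 1) -> maybe
Op 5: insert cat -> sets bits 2 9 -> bits=011000101110
Op 6: query dog -> checks bit8=1 (all 1) -> maybe
Op 7: insert dog -> sets bits 8 -> bits=011000101110
Op 8: insert hen -> sets bits 2 9 -> bits=011000101110
Op 9: insert ape -> sets bits 10 11 -> bits=011000101111
Op 10: query dog -> checks bit8=1 (all 1) -> maybe
Op 11: insert gnu -> sets bits 3 8 -> bits=011100101111
Op 12: insert jay -> sets bits 1 5 -> bits=011101101111
Query results in order: no maybe maybe maybe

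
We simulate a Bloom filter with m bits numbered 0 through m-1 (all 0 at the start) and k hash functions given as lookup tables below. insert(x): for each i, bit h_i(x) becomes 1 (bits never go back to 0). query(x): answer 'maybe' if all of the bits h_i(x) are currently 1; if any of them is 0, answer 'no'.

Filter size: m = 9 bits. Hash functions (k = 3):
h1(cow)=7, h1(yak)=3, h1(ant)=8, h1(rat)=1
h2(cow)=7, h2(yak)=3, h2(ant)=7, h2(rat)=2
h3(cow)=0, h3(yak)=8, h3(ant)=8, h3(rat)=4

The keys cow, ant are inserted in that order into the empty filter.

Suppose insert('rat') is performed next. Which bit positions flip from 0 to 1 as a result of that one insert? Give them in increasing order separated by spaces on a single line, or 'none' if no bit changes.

Start: bits=000000000
After insert 'cow': sets bits 0 7 -> bits=100000010
After insert 'ant': sets bits 7 8 -> bits=100000011
insert 'rat' would touch bits 1 2 4; currently bit1=0, bit2=0, bit4=0
Bits that are 0 among those (would change 0->1): 1 2 4

Answer: 1 2 4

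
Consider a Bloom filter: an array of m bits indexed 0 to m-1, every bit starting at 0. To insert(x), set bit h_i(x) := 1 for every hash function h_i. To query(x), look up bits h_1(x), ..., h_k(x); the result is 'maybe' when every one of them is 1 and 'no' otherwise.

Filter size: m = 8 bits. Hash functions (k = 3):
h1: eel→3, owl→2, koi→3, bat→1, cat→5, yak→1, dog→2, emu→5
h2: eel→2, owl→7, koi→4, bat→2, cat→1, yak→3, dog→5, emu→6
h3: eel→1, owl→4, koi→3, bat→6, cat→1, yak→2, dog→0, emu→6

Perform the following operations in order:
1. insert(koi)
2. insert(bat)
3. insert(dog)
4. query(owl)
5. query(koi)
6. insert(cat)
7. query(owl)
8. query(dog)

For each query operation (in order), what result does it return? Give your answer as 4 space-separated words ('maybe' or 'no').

Answer: no maybe no maybe

Derivation:
Start: bits=00000000
Op 1: insert koi -> sets bits 3 4 -> bits=00011000
Op 2: insert bat -> sets bits 1 2 6 -> bits=01111010
Op 3: insert dog -> sets bits 0 2 5 -> bits=11111110
Op 4: query owl -> checks bit2=1, bit4=1, bit7=0 (has a 0) -> no
Op 5: query koi -> checks bit3=1, bit4=1 (all 1) -> maybe
Op 6: insert cat -> sets bits 1 5 -> bits=11111110
Op 7: query owl -> checks bit2=1, bit4=1, bit7=0 (has a 0) -> no
Op 8: query dog -> checks bit0=1, bit2=1, bit5=1 (all 1) -> maybe
Query results in order: no maybe no maybe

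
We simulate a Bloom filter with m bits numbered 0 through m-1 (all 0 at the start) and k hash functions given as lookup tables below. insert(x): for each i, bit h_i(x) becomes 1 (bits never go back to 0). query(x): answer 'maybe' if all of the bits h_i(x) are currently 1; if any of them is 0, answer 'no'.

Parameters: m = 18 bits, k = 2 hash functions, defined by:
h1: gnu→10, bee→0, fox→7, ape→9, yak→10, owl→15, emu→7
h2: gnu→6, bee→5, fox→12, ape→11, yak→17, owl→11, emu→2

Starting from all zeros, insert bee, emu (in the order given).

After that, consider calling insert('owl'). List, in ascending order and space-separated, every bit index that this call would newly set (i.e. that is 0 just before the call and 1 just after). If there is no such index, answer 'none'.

Start: bits=000000000000000000
After insert 'bee': sets bits 0 5 -> bits=100001000000000000
After insert 'emu': sets bits 2 7 -> bits=101001010000000000
insert 'owl' would touch bits 11 15; currently bit11=0, bit15=0
Bits that are 0 among those (would change 0->1): 11 15

Answer: 11 15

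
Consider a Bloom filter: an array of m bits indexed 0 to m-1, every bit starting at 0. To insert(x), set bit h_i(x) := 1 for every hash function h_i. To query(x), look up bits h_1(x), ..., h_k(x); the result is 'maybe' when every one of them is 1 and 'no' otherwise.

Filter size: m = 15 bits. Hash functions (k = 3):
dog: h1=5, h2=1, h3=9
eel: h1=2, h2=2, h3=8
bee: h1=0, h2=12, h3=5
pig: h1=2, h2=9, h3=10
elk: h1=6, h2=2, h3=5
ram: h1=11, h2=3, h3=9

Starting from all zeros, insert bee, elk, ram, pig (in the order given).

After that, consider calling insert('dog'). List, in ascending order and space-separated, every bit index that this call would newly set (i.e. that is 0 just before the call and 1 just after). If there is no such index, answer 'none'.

Start: bits=000000000000000
After insert 'bee': sets bits 0 5 12 -> bits=100001000000100
After insert 'elk': sets bits 2 5 6 -> bits=101001100000100
After insert 'ram': sets bits 3 9 11 -> bits=101101100101100
After insert 'pig': sets bits 2 9 10 -> bits=101101100111100
insert 'dog' would touch bits 1 5 9; currently bit1=0, bit5=1, bit9=1
Bits that are 0 among those (would change 0->1): 1

Answer: 1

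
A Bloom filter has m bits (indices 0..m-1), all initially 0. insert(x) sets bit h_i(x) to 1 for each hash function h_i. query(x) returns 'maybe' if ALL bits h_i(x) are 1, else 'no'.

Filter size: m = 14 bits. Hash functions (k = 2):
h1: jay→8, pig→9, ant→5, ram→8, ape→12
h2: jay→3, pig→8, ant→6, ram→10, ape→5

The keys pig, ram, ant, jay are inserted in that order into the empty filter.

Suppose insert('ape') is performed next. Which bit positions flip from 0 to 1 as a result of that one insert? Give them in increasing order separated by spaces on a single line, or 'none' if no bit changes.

Start: bits=00000000000000
After insert 'pig': sets bits 8 9 -> bits=00000000110000
After insert 'ram': sets bits 8 10 -> bits=00000000111000
After insert 'ant': sets bits 5 6 -> bits=00000110111000
After insert 'jay': sets bits 3 8 -> bits=00010110111000
insert 'ape' would touch bits 5 12; currently bit5=1, bit12=0
Bits that are 0 among those (would change 0->1): 12

Answer: 12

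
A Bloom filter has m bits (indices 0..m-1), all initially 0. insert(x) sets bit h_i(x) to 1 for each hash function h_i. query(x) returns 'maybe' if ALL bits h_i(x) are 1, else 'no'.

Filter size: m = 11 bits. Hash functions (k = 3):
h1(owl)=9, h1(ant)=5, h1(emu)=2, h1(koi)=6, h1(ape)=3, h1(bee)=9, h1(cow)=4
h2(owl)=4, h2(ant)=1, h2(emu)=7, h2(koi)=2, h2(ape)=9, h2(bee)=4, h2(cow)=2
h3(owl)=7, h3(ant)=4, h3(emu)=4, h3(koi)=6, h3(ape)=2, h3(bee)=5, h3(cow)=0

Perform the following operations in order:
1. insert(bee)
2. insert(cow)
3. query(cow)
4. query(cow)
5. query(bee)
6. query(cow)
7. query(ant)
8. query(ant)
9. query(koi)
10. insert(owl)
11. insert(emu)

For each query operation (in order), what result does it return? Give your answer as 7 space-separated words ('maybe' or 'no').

Start: bits=00000000000
Op 1: insert bee -> sets bits 4 5 9 -> bits=00001100010
Op 2: insert cow -> sets bits 0 2 4 -> bits=10101100010
Op 3: query cow -> checks bit0=1, bit2=1, bit4=1 (all 1) -> maybe
Op 4: query cow -> checks bit0=1, bit2=1, bit4=1 (all 1) -> maybe
Op 5: query bee -> checks bit4=1, bit5=1, bit9=1 (all 1) -> maybe
Op 6: query cow -> checks bit0=1, bit2=1, bit4=1 (all 1) -> maybe
Op 7: query ant -> checks bit1=0, bit4=1, bit5=1 (has a 0) -> no
Op 8: query ant -> checks bit1=0, bit4=1, bit5=1 (has a 0) -> no
Op 9: query koi -> checks bit2=1, bit6=0 (has a 0) -> no
Op 10: insert owl -> sets bits 4 7 9 -> bits=10101101010
Op 11: insert emu -> sets bits 2 4 7 -> bits=10101101010
Query results in order: maybe maybe maybe maybe no no no

Answer: maybe maybe maybe maybe no no no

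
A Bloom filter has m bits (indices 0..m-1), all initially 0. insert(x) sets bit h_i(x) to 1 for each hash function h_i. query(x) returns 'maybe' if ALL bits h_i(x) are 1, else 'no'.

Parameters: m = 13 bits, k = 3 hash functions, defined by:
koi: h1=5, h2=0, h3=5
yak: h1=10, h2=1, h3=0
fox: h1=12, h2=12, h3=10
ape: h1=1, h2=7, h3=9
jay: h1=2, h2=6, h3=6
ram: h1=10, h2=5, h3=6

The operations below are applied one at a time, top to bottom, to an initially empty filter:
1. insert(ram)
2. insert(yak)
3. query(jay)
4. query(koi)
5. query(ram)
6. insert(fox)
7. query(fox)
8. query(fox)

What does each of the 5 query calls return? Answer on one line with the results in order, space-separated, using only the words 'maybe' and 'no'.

Answer: no maybe maybe maybe maybe

Derivation:
Start: bits=0000000000000
Op 1: insert ram -> sets bits 5 6 10 -> bits=0000011000100
Op 2: insert yak -> sets bits 0 1 10 -> bits=1100011000100
Op 3: query jay -> checks bit2=0, bit6=1 (has a 0) -> no
Op 4: query koi -> checks bit0=1, bit5=1 (all 1) -> maybe
Op 5: query ram -> checks bit5=1, bit6=1, bit10=1 (all 1) -> maybe
Op 6: insert fox -> sets bits 10 12 -> bits=1100011000101
Op 7: query fox -> checks bit10=1, bit12=1 (all 1) -> maybe
Op 8: query fox -> checks bit10=1, bit12=1 (all 1) -> maybe
Query results in order: no maybe maybe maybe maybe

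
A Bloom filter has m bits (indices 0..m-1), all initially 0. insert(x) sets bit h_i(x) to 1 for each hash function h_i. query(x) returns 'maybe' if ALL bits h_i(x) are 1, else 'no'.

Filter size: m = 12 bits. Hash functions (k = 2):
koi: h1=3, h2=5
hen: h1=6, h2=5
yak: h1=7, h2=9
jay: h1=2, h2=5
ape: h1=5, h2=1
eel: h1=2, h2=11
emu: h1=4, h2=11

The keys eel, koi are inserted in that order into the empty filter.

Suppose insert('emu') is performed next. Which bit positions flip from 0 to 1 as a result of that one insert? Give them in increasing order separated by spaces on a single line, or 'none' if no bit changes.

Start: bits=000000000000
After insert 'eel': sets bits 2 11 -> bits=001000000001
After insert 'koi': sets bits 3 5 -> bits=001101000001
insert 'emu' would touch bits 4 11; currently bit4=0, bit11=1
Bits that are 0 among those (would change 0->1): 4

Answer: 4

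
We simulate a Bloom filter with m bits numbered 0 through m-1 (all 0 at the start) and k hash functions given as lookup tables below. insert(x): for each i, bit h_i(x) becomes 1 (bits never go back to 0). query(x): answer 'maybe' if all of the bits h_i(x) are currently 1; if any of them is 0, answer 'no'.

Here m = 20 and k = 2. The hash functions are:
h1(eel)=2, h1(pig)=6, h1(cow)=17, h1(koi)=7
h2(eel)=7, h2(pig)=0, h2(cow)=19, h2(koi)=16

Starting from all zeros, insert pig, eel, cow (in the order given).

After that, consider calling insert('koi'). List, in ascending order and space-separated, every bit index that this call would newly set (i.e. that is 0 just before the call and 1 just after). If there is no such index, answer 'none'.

Start: bits=00000000000000000000
After insert 'pig': sets bits 0 6 -> bits=10000010000000000000
After insert 'eel': sets bits 2 7 -> bits=10100011000000000000
After insert 'cow': sets bits 17 19 -> bits=10100011000000000101
insert 'koi' would touch bits 7 16; currently bit7=1, bit16=0
Bits that are 0 among those (would change 0->1): 16

Answer: 16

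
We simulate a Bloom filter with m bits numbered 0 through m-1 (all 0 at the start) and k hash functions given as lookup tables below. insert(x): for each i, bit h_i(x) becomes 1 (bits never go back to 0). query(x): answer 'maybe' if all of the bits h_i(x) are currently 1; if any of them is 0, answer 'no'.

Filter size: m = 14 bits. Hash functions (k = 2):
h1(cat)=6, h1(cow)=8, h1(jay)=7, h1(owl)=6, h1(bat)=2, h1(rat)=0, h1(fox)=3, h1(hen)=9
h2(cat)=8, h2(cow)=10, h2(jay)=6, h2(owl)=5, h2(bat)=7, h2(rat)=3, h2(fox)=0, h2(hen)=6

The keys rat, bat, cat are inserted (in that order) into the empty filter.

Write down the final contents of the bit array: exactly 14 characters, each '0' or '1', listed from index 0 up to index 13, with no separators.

Answer: 10110011100000

Derivation:
Start: bits=00000000000000
After insert 'rat': sets bits 0 3 -> bits=10010000000000
After insert 'bat': sets bits 2 7 -> bits=10110001000000
After insert 'cat': sets bits 6 8 -> bits=10110011100000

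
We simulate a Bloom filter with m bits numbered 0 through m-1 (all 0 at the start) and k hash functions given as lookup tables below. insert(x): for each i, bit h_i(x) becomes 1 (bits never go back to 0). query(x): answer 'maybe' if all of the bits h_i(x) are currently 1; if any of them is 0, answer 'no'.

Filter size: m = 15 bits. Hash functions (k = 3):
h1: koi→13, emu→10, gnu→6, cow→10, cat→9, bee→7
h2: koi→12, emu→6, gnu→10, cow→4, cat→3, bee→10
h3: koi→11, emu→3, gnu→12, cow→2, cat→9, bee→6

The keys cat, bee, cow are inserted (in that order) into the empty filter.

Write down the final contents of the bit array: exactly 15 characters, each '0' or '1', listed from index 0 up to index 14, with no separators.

Start: bits=000000000000000
After insert 'cat': sets bits 3 9 -> bits=000100000100000
After insert 'bee': sets bits 6 7 10 -> bits=000100110110000
After insert 'cow': sets bits 2 4 10 -> bits=001110110110000

Answer: 001110110110000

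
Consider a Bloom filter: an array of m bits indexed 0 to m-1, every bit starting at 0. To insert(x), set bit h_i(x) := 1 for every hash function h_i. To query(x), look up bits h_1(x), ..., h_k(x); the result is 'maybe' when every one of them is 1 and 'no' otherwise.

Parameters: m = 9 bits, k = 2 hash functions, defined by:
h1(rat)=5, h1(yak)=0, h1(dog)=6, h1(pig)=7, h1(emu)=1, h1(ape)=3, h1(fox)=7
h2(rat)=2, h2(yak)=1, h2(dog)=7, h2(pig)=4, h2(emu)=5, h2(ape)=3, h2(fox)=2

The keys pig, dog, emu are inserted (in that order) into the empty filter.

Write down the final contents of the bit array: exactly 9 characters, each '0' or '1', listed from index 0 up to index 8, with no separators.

Start: bits=000000000
After insert 'pig': sets bits 4 7 -> bits=000010010
After insert 'dog': sets bits 6 7 -> bits=000010110
After insert 'emu': sets bits 1 5 -> bits=010011110

Answer: 010011110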